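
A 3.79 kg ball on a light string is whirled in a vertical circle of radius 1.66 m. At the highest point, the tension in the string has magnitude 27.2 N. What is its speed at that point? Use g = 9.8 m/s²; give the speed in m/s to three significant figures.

5.31 m/s

At the top, T + mg = mv²/r, so v = √(r(T/m + g)) = √(1.66 × (27.2/3.79 + 9.8)) = √(1.66 × 16.98) = √28.18 = 5.309 m/s.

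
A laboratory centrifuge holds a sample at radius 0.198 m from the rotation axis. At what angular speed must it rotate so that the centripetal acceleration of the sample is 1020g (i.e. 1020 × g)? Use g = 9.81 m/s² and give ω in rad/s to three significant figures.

225 rad/s

Centripetal acceleration a_c = ω²r. Setting ω²r = 1020g:
ω = √(1020g / r) = √(1020 × 9.81 / 0.198) = √50540 = 224.8 rad/s.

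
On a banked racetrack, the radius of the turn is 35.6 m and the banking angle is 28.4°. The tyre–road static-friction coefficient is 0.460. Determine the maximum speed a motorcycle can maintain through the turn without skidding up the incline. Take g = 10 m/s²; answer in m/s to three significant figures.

At the maximum speed, friction acts down the slope at its limiting value f = μN. Radially (horizontal, toward centre): N sinθ + μN cosθ = mv²/r. Vertically: N cosθ − μN sinθ = mg.
Dividing: v² = r g (sinθ + μcosθ)/(cosθ − μsinθ).
sinθ + μcosθ = 0.4756 + 0.460×0.8796 = 0.8803; cosθ − μsinθ = 0.8796 − 0.460×0.4756 = 0.6609.
v² = 35.6 × 10.0 × 0.8803/0.6609 = 474.2 m²/s², so v = 21.78 m/s.

21.8 m/s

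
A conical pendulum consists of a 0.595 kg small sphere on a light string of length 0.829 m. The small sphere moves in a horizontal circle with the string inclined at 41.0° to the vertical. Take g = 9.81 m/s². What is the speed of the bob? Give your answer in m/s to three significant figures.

The radius of the circle is r = L sinθ = 0.829 × sin 41.0° = 0.5439 m.
Horizontally T sinθ = mv²/r and vertically T cosθ = mg, so tanθ = v²/(rg).
v = √(r g tanθ) = √(0.5439 × 9.81 × 0.8693) = √4.638 = 2.154 m/s.

2.15 m/s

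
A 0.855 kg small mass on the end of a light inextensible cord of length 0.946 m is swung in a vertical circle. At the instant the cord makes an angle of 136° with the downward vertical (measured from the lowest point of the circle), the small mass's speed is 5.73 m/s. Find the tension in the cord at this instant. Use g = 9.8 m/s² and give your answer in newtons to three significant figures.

23.6 N

Take the radial direction toward the centre of the circle as positive. The component of the weight along the string toward the centre is −mg cos φ (φ measured from the bottom), so Newton's second law along the string gives T − mg cos φ = m v²/r.
cos 136° = -0.7193, so T = m(v²/r + g cos φ) = 0.855 × ((5.73)²/0.946 + 9.8 × -0.7193) = 0.855 × (34.71 + (-7.050)) = 0.855 × 27.66 = 23.65 N.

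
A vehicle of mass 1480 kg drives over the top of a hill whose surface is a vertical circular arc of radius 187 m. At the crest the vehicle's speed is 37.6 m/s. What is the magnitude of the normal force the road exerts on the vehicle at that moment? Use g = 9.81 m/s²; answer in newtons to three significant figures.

At the crest the centripetal acceleration points downward (toward the centre of the arc), so mg − N = mv²/r.
N = m(g − v²/r) = 1480 × (9.81 − (37.6)²/187) = 1480 × (9.81 − 7.560) = 1480 × 2.250 = 3330 N.

3330 N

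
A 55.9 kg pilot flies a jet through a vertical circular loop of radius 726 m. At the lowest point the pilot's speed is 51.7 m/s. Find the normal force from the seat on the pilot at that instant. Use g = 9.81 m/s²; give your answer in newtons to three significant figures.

754 N

At the lowest point, N points up (toward the centre) and the weight mg points down (away from the centre), so the net inward force is N − mg = mv²/r.
N = m(v²/r + g) = 55.9 × ((51.7)²/726 + 9.81) = 55.9 × (3.682 + 9.81) = 55.9 × 13.49 = 754.2 N.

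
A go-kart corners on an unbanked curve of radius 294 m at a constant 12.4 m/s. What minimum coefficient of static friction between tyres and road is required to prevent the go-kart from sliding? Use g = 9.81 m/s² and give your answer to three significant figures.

Friction provides the centripetal force: μ_s m g = m v²/r, so μ_s = v²/(g r) = (12.40)²/(9.81 × 294) = 153.8/2884 = 0.05331.

0.0533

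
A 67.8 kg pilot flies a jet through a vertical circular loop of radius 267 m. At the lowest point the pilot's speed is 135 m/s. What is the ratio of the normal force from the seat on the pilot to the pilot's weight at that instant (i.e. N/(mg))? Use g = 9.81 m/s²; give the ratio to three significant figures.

At the bottom, N − mg = mv²/r, so N = m(v²/r + g) and N/(mg) = v²/(rg) + 1 = (135)²/(267 × 9.81) + 1 = 6.958 + 1 = 7.958.

7.96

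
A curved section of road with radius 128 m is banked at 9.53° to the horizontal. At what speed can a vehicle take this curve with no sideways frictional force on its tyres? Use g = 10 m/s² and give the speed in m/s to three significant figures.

14.7 m/s

On a frictionless banked curve, N sinθ = mv²/r and N cosθ = mg, so tanθ = v²/(rg).
v = √(r g tanθ) = √(128 × 10.0 × tan 9.53°) = √(128 × 10.0 × 0.1679) = √214.9 = 14.66 m/s.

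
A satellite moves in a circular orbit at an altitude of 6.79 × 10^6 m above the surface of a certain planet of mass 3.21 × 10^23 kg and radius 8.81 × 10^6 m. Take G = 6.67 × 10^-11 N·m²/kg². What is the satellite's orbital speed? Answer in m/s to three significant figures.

1170 m/s

Orbital radius r = R + h = 8.81 × 10^6 + 6.79 × 10^6 = 1.560 × 10^7 m.
Gravity supplies the centripetal force: G M m / r² = m v² / r, so v = √(GM/r).
v = √(6.67 × 10^-11 × 3.21 × 10^23 / 1.560 × 10^7) = √(1.372 × 10^6) = 1172 m/s.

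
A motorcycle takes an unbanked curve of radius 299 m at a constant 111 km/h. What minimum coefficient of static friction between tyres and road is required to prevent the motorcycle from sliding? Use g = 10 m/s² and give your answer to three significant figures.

v = 111/3.6 = 30.83 m/s.
Friction provides the centripetal force: μ_s m g = m v²/r, so μ_s = v²/(g r) = (30.83)²/(10.0 × 299) = 950.7/2990 = 0.3180.

0.318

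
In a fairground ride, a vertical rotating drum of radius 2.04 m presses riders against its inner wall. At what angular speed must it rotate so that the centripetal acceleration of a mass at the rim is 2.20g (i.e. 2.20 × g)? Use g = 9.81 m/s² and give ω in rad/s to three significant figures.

3.25 rad/s

Centripetal acceleration a_c = ω²r. Setting ω²r = 2.20g:
ω = √(2.20g / r) = √(2.20 × 9.81 / 2.04) = √10.58 = 3.253 rad/s.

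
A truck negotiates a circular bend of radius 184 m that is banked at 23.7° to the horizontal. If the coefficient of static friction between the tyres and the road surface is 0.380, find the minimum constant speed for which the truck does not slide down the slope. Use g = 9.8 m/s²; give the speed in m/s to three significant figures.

9.55 m/s

At the minimum speed, friction acts up the slope at its limiting value f = μN. Radially (horizontal, toward centre): N sinθ − μN cosθ = mv²/r. Vertically: N cosθ + μN sinθ = mg.
Dividing: v² = r g (sinθ − μcosθ)/(cosθ + μsinθ).
sinθ − μcosθ = 0.4019 − 0.380×0.9157 = 0.05400; cosθ + μsinθ = 0.9157 + 0.380×0.4019 = 1.068.
v² = 184 × 9.8 × 0.05400/1.068 = 91.13 m²/s², so v = 9.546 m/s.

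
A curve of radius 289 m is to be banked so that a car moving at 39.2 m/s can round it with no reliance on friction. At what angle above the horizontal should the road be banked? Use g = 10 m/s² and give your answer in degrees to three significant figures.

For a frictionless banked turn: horizontally N sinθ = mv²/r and vertically N cosθ = mg.
Dividing: tanθ = v²/(r g) = (39.2)²/(289 × 10.0) = 1537/2890 = 0.5317.
θ = arctan(0.5317) = 28.00°.

28.0°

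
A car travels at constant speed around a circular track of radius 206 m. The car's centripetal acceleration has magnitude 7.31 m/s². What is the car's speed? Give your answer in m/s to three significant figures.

38.8 m/s

a_c = v²/r ⇒ v = √(a_c · r) = √(7.31 × 206) = √1506 = 38.81 m/s.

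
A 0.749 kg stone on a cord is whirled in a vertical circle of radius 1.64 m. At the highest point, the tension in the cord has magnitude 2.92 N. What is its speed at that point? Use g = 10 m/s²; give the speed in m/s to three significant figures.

4.77 m/s

At the top, T + mg = mv²/r, so v = √(r(T/m + g)) = √(1.64 × (2.92/0.749 + 10.0)) = √(1.64 × 13.90) = √22.79 = 4.774 m/s.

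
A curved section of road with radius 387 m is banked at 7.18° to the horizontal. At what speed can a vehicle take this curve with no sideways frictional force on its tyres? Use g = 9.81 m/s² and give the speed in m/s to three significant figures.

On a frictionless banked curve, N sinθ = mv²/r and N cosθ = mg, so tanθ = v²/(rg).
v = √(r g tanθ) = √(387 × 9.81 × tan 7.18°) = √(387 × 9.81 × 0.1260) = √478.3 = 21.87 m/s.

21.9 m/s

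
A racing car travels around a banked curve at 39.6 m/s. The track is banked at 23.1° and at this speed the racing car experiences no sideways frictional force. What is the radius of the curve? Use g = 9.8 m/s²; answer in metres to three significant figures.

375 m

Frictionless banking: tanθ = v²/(rg), so r = v²/(g tanθ).
r = (39.6)²/(9.8 × tan 23.1°) = 1568/(9.8 × 0.4265) = 1568/4.180 = 375.2 m.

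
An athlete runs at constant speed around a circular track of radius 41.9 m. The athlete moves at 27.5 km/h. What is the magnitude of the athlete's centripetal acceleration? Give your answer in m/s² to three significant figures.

1.39 m/s²

v = 27.5 km/h = 27.5/3.6 = 7.639 m/s.
a_c = v²/r = (7.639)²/41.9 = 58.35/41.9 = 1.393 m/s².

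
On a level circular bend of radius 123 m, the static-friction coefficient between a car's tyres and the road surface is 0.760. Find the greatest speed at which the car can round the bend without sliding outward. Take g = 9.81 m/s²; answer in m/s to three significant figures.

The only inward force on a level bend is static friction, so at the limit f_s = μ_s N = μ_s m g = m v²/r.
Mass cancels: v_max = √(μ_s g r) = √(0.760 × 9.81 × 123) = √917.0 = 30.28 m/s.

30.3 m/s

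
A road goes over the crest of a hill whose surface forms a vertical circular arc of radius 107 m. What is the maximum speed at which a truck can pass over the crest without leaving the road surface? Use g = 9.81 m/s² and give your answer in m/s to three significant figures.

32.4 m/s

At the crest the centre of the circle is below the truck, so the net downward (centripetal) force is mg − N = mv²/r.
The truck leaves the road when N → 0, giving v_max = √(g r) = √(9.81 × 107) = 32.40 m/s.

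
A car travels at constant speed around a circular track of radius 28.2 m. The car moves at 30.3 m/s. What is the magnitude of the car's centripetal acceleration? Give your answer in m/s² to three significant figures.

32.6 m/s²

a_c = v²/r = (30.30)²/28.2 = 918.1/28.2 = 32.56 m/s².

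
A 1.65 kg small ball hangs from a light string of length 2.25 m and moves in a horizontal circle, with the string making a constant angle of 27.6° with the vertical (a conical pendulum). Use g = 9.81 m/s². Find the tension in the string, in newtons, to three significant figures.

Vertically the bob has no acceleration, so T cosθ = mg.
T = mg/cosθ = 1.65 × 9.81 / cos 27.6° = 16.19/0.8862 = 18.26 N.

18.3 N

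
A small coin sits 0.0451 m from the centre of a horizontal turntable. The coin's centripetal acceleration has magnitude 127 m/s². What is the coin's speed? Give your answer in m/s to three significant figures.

a_c = v²/r ⇒ v = √(a_c · r) = √(127 × 0.0451) = √5.728 = 2.393 m/s.

2.39 m/s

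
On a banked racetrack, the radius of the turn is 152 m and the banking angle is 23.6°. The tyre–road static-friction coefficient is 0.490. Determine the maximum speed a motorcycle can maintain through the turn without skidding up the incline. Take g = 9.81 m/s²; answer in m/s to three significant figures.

At the maximum speed, friction acts down the slope at its limiting value f = μN. Radially (horizontal, toward centre): N sinθ + μN cosθ = mv²/r. Vertically: N cosθ − μN sinθ = mg.
Dividing: v² = r g (sinθ + μcosθ)/(cosθ − μsinθ).
sinθ + μcosθ = 0.4003 + 0.490×0.9164 = 0.8494; cosθ − μsinθ = 0.9164 − 0.490×0.4003 = 0.7202.
v² = 152 × 9.81 × 0.8494/0.7202 = 1759 m²/s², so v = 41.94 m/s.

41.9 m/s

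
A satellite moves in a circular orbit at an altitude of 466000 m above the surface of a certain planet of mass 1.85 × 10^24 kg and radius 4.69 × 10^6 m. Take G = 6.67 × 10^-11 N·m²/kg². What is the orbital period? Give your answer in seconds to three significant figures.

6620 s

r = R + h = 4.69 × 10^6 + 466000 = 5.156 × 10^6 m. Gravity provides the centripetal force: G M m / r² = m v² / r ⇒ v = √(GM/r) = 4892 m/s.
T = 2πr/v = 2π × 5.156 × 10^6 / 4892 = 6622 s.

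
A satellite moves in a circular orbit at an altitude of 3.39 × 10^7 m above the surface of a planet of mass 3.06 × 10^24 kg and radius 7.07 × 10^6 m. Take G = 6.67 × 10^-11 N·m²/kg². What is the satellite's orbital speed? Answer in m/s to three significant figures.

2230 m/s

Orbital radius r = R + h = 7.07 × 10^6 + 3.39 × 10^7 = 4.097 × 10^7 m.
Gravity supplies the centripetal force: G M m / r² = m v² / r, so v = √(GM/r).
v = √(6.67 × 10^-11 × 3.06 × 10^24 / 4.097 × 10^7) = √(4.982 × 10^6) = 2232 m/s.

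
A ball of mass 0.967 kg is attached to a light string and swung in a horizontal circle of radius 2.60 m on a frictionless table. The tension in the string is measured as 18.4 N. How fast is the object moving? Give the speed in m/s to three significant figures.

7.03 m/s

T = m v²/r ⇒ v = √(T r / m) = √(18.4 × 2.60 / 0.967) = √49.47 = 7.034 m/s.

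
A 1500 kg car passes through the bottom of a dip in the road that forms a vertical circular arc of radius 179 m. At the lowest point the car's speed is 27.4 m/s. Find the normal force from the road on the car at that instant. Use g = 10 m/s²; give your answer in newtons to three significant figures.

At the lowest point, N points up (toward the centre) and the weight mg points down (away from the centre), so the net inward force is N − mg = mv²/r.
N = m(v²/r + g) = 1500 × ((27.4)²/179 + 10.0) = 1500 × (4.194 + 10.0) = 1500 × 14.19 = 21290 N.

21300 N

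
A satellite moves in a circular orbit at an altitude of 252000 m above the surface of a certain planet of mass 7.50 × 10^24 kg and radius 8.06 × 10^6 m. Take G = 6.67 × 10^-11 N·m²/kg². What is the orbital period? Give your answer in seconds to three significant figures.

6730 s

r = R + h = 8.06 × 10^6 + 252000 = 8.312 × 10^6 m. Gravity provides the centripetal force: G M m / r² = m v² / r ⇒ v = √(GM/r) = 7758 m/s.
T = 2πr/v = 2π × 8.312 × 10^6 / 7758 = 6732 s.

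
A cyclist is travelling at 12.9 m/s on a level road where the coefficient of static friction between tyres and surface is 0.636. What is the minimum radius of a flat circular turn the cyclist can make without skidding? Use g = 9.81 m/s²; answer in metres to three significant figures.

At the limit, μ_s m g = m v²/r, so r_min = v²/(μ_s g) = (12.9)²/(0.636 × 9.81) = 166.4/6.239 = 26.67 m.

26.7 m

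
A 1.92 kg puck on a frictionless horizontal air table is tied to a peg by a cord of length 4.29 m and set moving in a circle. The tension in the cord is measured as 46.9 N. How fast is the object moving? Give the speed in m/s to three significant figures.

T = m v²/r ⇒ v = √(T r / m) = √(46.9 × 4.29 / 1.92) = √104.8 = 10.24 m/s.

10.2 m/s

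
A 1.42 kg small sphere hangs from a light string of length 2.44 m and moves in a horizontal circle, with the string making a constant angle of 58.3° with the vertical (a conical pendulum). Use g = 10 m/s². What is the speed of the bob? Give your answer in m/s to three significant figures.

5.80 m/s

The radius of the circle is r = L sinθ = 2.44 × sin 58.3° = 2.076 m.
Horizontally T sinθ = mv²/r and vertically T cosθ = mg, so tanθ = v²/(rg).
v = √(r g tanθ) = √(2.076 × 10.0 × 1.619) = √33.61 = 5.798 m/s.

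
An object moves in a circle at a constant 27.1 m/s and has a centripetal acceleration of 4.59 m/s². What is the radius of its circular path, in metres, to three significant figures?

a_c = v²/r ⇒ r = v²/a_c = (27.1)²/4.59 = 734.4/4.59 = 160.0 m.

160 m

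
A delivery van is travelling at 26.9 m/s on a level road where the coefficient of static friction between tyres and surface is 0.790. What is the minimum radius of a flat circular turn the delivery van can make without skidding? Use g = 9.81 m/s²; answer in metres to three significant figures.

93.4 m

At the limit, μ_s m g = m v²/r, so r_min = v²/(μ_s g) = (26.9)²/(0.790 × 9.81) = 723.6/7.750 = 93.37 m.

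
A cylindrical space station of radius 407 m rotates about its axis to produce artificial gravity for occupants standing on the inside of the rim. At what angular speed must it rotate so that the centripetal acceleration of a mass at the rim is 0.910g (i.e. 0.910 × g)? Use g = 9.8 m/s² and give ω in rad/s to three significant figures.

Centripetal acceleration a_c = ω²r. Setting ω²r = 0.910g:
ω = √(0.910g / r) = √(0.910 × 9.8 / 407) = √0.02191 = 0.1480 rad/s.

0.148 rad/s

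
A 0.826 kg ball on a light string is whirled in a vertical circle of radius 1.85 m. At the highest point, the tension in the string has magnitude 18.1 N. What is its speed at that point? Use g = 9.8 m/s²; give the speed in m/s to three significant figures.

7.66 m/s

At the top, T + mg = mv²/r, so v = √(r(T/m + g)) = √(1.85 × (18.1/0.826 + 9.8)) = √(1.85 × 31.71) = √58.67 = 7.660 m/s.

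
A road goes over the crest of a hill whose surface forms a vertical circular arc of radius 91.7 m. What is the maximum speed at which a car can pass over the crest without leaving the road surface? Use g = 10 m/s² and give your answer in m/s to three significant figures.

At the crest the centre of the circle is below the car, so the net downward (centripetal) force is mg − N = mv²/r.
The car leaves the road when N → 0, giving v_max = √(g r) = √(10.0 × 91.7) = 30.28 m/s.

30.3 m/s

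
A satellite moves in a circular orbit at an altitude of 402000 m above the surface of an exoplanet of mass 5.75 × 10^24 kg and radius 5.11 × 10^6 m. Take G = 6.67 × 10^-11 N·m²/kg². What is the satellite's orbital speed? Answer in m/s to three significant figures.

8340 m/s

Orbital radius r = R + h = 5.11 × 10^6 + 402000 = 5.512 × 10^6 m.
Gravity supplies the centripetal force: G M m / r² = m v² / r, so v = √(GM/r).
v = √(6.67 × 10^-11 × 5.75 × 10^24 / 5.512 × 10^6) = √(6.958 × 10^7) = 8341 m/s.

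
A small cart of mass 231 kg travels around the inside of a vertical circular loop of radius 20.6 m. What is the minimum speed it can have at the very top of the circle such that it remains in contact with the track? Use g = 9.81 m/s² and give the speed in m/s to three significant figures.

At the highest point the centre is directly below, so both the weight and N act inward: N + mg = mv²/r.
At minimum speed N → 0, so mg = mv_min²/r ⇒ v_min = √(g r) = √(9.81 × 20.6) = 14.22 m/s.

14.2 m/s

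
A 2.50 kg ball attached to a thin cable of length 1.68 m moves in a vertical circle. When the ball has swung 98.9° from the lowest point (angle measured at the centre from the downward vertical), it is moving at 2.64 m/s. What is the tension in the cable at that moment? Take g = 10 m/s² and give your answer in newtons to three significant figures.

6.50 N

Take the radial direction toward the centre of the circle as positive. The component of the weight along the string toward the centre is −mg cos φ (φ measured from the bottom), so Newton's second law along the string gives T − mg cos φ = m v²/r.
cos 98.9° = -0.1547, so T = m(v²/r + g cos φ) = 2.50 × ((2.64)²/1.68 + 10.0 × -0.1547) = 2.50 × (4.149 + (-1.547)) = 2.50 × 2.601 = 6.504 N.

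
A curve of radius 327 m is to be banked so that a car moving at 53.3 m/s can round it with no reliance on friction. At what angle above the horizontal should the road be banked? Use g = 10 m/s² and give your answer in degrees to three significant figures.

41.0°

For a frictionless banked turn: horizontally N sinθ = mv²/r and vertically N cosθ = mg.
Dividing: tanθ = v²/(r g) = (53.3)²/(327 × 10.0) = 2841/3270 = 0.8688.
θ = arctan(0.8688) = 40.98°.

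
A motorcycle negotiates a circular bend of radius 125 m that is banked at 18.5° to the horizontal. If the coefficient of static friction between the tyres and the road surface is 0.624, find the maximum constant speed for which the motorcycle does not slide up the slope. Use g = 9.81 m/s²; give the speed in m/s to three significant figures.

At the maximum speed, friction acts down the slope at its limiting value f = μN. Radially (horizontal, toward centre): N sinθ + μN cosθ = mv²/r. Vertically: N cosθ − μN sinθ = mg.
Dividing: v² = r g (sinθ + μcosθ)/(cosθ − μsinθ).
sinθ + μcosθ = 0.3173 + 0.624×0.9483 = 0.9091; cosθ − μsinθ = 0.9483 − 0.624×0.3173 = 0.7503.
v² = 125 × 9.81 × 0.9091/0.7503 = 1486 m²/s², so v = 38.54 m/s.

38.5 m/s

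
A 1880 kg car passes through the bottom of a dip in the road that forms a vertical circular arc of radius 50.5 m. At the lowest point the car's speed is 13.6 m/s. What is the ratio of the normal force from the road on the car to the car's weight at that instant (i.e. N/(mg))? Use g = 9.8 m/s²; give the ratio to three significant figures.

At the bottom, N − mg = mv²/r, so N = m(v²/r + g) and N/(mg) = v²/(rg) + 1 = (13.6)²/(50.5 × 9.8) + 1 = 0.3737 + 1 = 1.374.

1.37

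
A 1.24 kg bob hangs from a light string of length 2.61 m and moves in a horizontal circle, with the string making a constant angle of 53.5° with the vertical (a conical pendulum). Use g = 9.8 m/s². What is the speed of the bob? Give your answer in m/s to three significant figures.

5.27 m/s

The radius of the circle is r = L sinθ = 2.61 × sin 53.5° = 2.098 m.
Horizontally T sinθ = mv²/r and vertically T cosθ = mg, so tanθ = v²/(rg).
v = √(r g tanθ) = √(2.098 × 9.8 × 1.351) = √27.79 = 5.271 m/s.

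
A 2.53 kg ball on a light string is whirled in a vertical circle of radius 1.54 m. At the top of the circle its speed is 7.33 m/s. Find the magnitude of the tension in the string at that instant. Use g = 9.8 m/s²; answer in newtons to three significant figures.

63.5 N

At the top, both T and the weight mg point inward (toward the centre), so T + mg = mv²/r.
T = m(v²/r − g) = 2.53 × ((7.33)²/1.54 − 9.8) = 2.53 × (34.89 − 9.8) = 2.53 × 25.09 = 63.47 N.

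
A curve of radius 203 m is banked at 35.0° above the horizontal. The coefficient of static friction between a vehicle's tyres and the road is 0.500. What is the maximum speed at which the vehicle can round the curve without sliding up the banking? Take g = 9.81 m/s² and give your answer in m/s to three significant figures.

At the maximum speed, friction acts down the slope at its limiting value f = μN. Radially (horizontal, toward centre): N sinθ + μN cosθ = mv²/r. Vertically: N cosθ − μN sinθ = mg.
Dividing: v² = r g (sinθ + μcosθ)/(cosθ − μsinθ).
sinθ + μcosθ = 0.5736 + 0.500×0.8192 = 0.9832; cosθ − μsinθ = 0.8192 − 0.500×0.5736 = 0.5324.
v² = 203 × 9.81 × 0.9832/0.5324 = 3678 m²/s², so v = 60.64 m/s.

60.6 m/s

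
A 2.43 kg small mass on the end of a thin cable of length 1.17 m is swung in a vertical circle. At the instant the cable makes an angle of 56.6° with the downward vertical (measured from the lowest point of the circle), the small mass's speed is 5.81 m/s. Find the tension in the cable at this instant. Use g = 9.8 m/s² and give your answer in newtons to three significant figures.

Take the radial direction toward the centre of the circle as positive. The component of the weight along the string toward the centre is −mg cos φ (φ measured from the bottom), so Newton's second law along the string gives T − mg cos φ = m v²/r.
cos 56.6° = 0.5505, so T = m(v²/r + g cos φ) = 2.43 × ((5.81)²/1.17 + 9.8 × 0.5505) = 2.43 × (28.85 + (5.395)) = 2.43 × 34.25 = 83.22 N.

83.2 N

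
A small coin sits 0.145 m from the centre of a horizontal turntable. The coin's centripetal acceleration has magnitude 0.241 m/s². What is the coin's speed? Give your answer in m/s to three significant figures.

a_c = v²/r ⇒ v = √(a_c · r) = √(0.241 × 0.145) = √0.03494 = 0.1869 m/s.

0.187 m/s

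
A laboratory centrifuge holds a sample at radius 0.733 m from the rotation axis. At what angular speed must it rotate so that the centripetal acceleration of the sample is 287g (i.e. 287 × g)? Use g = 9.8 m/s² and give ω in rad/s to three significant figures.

Centripetal acceleration a_c = ω²r. Setting ω²r = 287g:
ω = √(287g / r) = √(287 × 9.8 / 0.733) = √3837 = 61.94 rad/s.

61.9 rad/s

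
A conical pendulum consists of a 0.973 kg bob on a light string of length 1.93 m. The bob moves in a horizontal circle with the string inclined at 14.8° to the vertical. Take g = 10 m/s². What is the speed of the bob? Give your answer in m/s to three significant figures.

The radius of the circle is r = L sinθ = 1.93 × sin 14.8° = 0.4930 m.
Horizontally T sinθ = mv²/r and vertically T cosθ = mg, so tanθ = v²/(rg).
v = √(r g tanθ) = √(0.4930 × 10.0 × 0.2642) = √1.303 = 1.141 m/s.

1.14 m/s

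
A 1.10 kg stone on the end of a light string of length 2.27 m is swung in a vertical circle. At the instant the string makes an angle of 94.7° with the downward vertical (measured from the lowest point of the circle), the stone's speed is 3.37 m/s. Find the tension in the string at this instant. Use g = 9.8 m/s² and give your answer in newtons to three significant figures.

Take the radial direction toward the centre of the circle as positive. The component of the weight along the string toward the centre is −mg cos φ (φ measured from the bottom), so Newton's second law along the string gives T − mg cos φ = m v²/r.
cos 94.7° = -0.08194, so T = m(v²/r + g cos φ) = 1.10 × ((3.37)²/2.27 + 9.8 × -0.08194) = 1.10 × (5.003 + (-0.8030)) = 1.10 × 4.200 = 4.620 N.

4.62 N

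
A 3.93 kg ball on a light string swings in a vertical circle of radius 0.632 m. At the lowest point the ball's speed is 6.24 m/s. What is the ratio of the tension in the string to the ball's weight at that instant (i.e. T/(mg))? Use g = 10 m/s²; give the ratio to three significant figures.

At the bottom, T − mg = mv²/r, so T = m(v²/r + g) and T/(mg) = v²/(rg) + 1 = (6.24)²/(0.632 × 10.0) + 1 = 6.161 + 1 = 7.161.

7.16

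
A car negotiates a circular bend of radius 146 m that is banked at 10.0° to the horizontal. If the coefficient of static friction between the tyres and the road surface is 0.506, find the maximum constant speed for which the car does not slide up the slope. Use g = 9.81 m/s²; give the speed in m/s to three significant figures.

32.8 m/s

At the maximum speed, friction acts down the slope at its limiting value f = μN. Radially (horizontal, toward centre): N sinθ + μN cosθ = mv²/r. Vertically: N cosθ − μN sinθ = mg.
Dividing: v² = r g (sinθ + μcosθ)/(cosθ − μsinθ).
sinθ + μcosθ = 0.1736 + 0.506×0.9848 = 0.6720; cosθ − μsinθ = 0.9848 − 0.506×0.1736 = 0.8969.
v² = 146 × 9.81 × 0.6720/0.8969 = 1073 m²/s², so v = 32.76 m/s.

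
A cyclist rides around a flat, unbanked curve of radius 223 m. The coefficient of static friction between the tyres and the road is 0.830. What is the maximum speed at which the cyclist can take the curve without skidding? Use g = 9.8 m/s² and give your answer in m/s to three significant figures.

On a flat curve, static friction is the only horizontal force, so it must supply the full centripetal force: μ_s m g = m v²/r.
Mass cancels: v_max = √(μ_s g r) = √(0.830 × 9.8 × 223) = √1814 = 42.59 m/s.

42.6 m/s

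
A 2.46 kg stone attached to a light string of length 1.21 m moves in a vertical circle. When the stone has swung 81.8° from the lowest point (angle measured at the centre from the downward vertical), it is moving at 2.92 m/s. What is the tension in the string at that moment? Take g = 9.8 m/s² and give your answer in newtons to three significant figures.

20.8 N

Take the radial direction toward the centre of the circle as positive. The component of the weight along the string toward the centre is −mg cos φ (φ measured from the bottom), so Newton's second law along the string gives T − mg cos φ = m v²/r.
cos 81.8° = 0.1426, so T = m(v²/r + g cos φ) = 2.46 × ((2.92)²/1.21 + 9.8 × 0.1426) = 2.46 × (7.047 + (1.398)) = 2.46 × 8.444 = 20.77 N.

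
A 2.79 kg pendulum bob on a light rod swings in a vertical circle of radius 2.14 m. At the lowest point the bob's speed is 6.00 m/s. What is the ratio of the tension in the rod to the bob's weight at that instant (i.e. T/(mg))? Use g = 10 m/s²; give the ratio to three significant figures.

At the bottom, T − mg = mv²/r, so T = m(v²/r + g) and T/(mg) = v²/(rg) + 1 = (6.00)²/(2.14 × 10.0) + 1 = 1.682 + 1 = 2.682.

2.68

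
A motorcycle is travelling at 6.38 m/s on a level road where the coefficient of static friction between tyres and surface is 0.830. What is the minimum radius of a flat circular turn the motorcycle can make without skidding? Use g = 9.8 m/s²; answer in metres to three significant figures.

At the limit, μ_s m g = m v²/r, so r_min = v²/(μ_s g) = (6.38)²/(0.830 × 9.8) = 40.70/8.134 = 5.004 m.

5.00 m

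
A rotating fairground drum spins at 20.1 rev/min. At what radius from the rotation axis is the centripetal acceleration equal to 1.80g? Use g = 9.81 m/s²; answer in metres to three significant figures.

ω = 20.1 rev/min × 2π/60 = 2.105 rad/s.
a_c = ω²r = 1.80g ⇒ r = 1.80 × 9.81 / (2.105)² = 17.66/4.430 = 3.986 m.

3.99 m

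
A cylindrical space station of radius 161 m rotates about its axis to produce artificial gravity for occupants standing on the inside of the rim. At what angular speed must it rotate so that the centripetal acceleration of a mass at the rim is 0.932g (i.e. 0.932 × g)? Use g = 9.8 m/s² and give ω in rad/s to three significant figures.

0.238 rad/s

Centripetal acceleration a_c = ω²r. Setting ω²r = 0.932g:
ω = √(0.932g / r) = √(0.932 × 9.8 / 161) = √0.05673 = 0.2382 rad/s.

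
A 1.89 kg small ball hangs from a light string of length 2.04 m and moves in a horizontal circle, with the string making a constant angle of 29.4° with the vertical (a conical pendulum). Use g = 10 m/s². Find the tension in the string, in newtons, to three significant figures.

Vertically the bob has no acceleration, so T cosθ = mg.
T = mg/cosθ = 1.89 × 10.0 / cos 29.4° = 18.90/0.8712 = 21.69 N.

21.7 N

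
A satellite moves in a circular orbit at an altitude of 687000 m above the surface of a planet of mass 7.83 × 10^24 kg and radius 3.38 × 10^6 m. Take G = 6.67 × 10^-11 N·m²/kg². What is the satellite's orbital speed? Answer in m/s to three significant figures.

Orbital radius r = R + h = 3.38 × 10^6 + 687000 = 4.067 × 10^6 m.
Gravity supplies the centripetal force: G M m / r² = m v² / r, so v = √(GM/r).
v = √(6.67 × 10^-11 × 7.83 × 10^24 / 4.067 × 10^6) = √(1.284 × 10^8) = 11330 m/s.

11300 m/s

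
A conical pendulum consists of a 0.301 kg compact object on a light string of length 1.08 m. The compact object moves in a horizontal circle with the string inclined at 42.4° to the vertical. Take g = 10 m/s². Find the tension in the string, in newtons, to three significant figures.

Vertically the bob has no acceleration, so T cosθ = mg.
T = mg/cosθ = 0.301 × 10.0 / cos 42.4° = 3.010/0.7385 = 4.076 N.

4.08 N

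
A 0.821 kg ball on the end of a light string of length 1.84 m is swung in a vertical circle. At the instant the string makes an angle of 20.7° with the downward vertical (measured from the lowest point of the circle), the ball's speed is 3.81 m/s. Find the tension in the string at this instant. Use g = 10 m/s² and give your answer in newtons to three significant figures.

Take the radial direction toward the centre of the circle as positive. The component of the weight along the string toward the centre is −mg cos φ (φ measured from the bottom), so Newton's second law along the string gives T − mg cos φ = m v²/r.
cos 20.7° = 0.9354, so T = m(v²/r + g cos φ) = 0.821 × ((3.81)²/1.84 + 10.0 × 0.9354) = 0.821 × (7.889 + (9.354)) = 0.821 × 17.24 = 14.16 N.

14.2 N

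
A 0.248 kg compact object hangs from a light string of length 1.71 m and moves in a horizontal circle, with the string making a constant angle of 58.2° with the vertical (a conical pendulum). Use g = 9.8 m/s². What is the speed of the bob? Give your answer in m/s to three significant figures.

4.79 m/s

The radius of the circle is r = L sinθ = 1.71 × sin 58.2° = 1.453 m.
Horizontally T sinθ = mv²/r and vertically T cosθ = mg, so tanθ = v²/(rg).
v = √(r g tanθ) = √(1.453 × 9.8 × 1.613) = √22.97 = 4.793 m/s.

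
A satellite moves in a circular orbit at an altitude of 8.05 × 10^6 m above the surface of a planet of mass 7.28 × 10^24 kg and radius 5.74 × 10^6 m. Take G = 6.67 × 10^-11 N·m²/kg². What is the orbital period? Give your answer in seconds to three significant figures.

r = R + h = 5.74 × 10^6 + 8.05 × 10^6 = 1.379 × 10^7 m. Gravity provides the centripetal force: G M m / r² = m v² / r ⇒ v = √(GM/r) = 5934 m/s.
T = 2πr/v = 2π × 1.379 × 10^7 / 5934 = 14600 s.

14600 s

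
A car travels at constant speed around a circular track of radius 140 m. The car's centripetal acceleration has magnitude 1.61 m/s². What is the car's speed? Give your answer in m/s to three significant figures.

15.0 m/s

a_c = v²/r ⇒ v = √(a_c · r) = √(1.61 × 140) = √225.4 = 15.01 m/s.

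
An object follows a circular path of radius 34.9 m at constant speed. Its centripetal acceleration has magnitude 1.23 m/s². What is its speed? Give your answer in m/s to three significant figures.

a_c = v²/r ⇒ v = √(a_c · r) = √(1.23 × 34.9) = √42.93 = 6.552 m/s.

6.55 m/s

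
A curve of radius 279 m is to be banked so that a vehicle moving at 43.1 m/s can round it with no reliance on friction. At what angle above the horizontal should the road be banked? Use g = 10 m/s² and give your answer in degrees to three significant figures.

For a frictionless banked turn: horizontally N sinθ = mv²/r and vertically N cosθ = mg.
Dividing: tanθ = v²/(r g) = (43.1)²/(279 × 10.0) = 1858/2790 = 0.6658.
θ = arctan(0.6658) = 33.66°.

33.7°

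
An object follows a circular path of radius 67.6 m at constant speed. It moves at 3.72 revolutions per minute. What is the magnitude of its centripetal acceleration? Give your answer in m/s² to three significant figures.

10.3 m/s²

ω = 3.72 rev/min × 2π/60 = 0.3896 rad/s, so v = ωr = 0.3896 × 67.6 = 26.33 m/s.
a_c = v²/r = (26.33)²/67.6 = 693.5/67.6 = 10.26 m/s².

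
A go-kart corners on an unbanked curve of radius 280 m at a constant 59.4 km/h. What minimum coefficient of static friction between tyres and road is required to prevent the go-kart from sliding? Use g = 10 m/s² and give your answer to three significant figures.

v = 59.4/3.6 = 16.50 m/s.
Friction provides the centripetal force: μ_s m g = m v²/r, so μ_s = v²/(g r) = (16.50)²/(10.0 × 280) = 272.2/2800 = 0.09723.

0.0972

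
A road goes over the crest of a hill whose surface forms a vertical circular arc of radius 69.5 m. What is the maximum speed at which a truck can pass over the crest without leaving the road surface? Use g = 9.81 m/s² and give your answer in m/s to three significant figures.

At the crest the centre of the circle is below the truck, so the net downward (centripetal) force is mg − N = mv²/r.
The truck leaves the road when N → 0, giving v_max = √(g r) = √(9.81 × 69.5) = 26.11 m/s.

26.1 m/s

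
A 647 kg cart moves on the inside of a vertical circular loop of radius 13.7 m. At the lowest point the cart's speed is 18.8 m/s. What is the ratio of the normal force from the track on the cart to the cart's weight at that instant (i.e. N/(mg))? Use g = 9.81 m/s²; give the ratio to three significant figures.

3.63

At the bottom, N − mg = mv²/r, so N = m(v²/r + g) and N/(mg) = v²/(rg) + 1 = (18.8)²/(13.7 × 9.81) + 1 = 2.630 + 1 = 3.630.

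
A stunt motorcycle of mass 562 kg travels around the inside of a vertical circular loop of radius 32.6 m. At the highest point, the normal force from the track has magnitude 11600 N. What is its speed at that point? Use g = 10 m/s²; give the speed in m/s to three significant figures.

31.6 m/s

At the top, N + mg = mv²/r, so v = √(r(N/m + g)) = √(32.6 × (11600/562 + 10.0)) = √(32.6 × 30.64) = √998.9 = 31.61 m/s.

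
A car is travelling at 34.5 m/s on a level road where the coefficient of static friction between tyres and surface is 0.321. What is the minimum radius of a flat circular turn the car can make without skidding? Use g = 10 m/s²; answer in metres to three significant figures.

371 m

At the limit, μ_s m g = m v²/r, so r_min = v²/(μ_s g) = (34.5)²/(0.321 × 10.0) = 1190/3.210 = 370.8 m.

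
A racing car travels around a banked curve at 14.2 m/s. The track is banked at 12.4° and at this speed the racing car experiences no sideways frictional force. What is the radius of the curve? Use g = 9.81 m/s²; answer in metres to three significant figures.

93.5 m

Frictionless banking: tanθ = v²/(rg), so r = v²/(g tanθ).
r = (14.2)²/(9.81 × tan 12.4°) = 201.6/(9.81 × 0.2199) = 201.6/2.157 = 93.49 m.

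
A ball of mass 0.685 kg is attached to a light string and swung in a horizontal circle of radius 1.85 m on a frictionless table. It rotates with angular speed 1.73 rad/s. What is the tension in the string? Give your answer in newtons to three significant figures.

v = ωr = 1.73 × 1.85 = 3.200 m/s.
The tension is the only horizontal force, so it supplies the full centripetal force: T = m v²/r = 0.685 × (3.200)²/1.85 = 0.685 × 10.24/1.85 = 3.793 N.

3.79 N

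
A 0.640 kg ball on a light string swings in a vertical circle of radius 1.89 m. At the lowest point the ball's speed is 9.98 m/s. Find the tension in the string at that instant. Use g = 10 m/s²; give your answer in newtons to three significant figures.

At the lowest point, T points up (toward the centre) and the weight mg points down (away from the centre), so the net inward force is T − mg = mv²/r.
T = m(v²/r + g) = 0.640 × ((9.98)²/1.89 + 10.0) = 0.640 × (52.70 + 10.0) = 0.640 × 62.70 = 40.13 N.

40.1 N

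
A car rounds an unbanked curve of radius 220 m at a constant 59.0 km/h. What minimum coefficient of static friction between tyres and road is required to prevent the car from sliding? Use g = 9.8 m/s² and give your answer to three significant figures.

0.125

v = 59.0/3.6 = 16.39 m/s.
Friction provides the centripetal force: μ_s m g = m v²/r, so μ_s = v²/(g r) = (16.39)²/(9.8 × 220) = 268.6/2156 = 0.1246.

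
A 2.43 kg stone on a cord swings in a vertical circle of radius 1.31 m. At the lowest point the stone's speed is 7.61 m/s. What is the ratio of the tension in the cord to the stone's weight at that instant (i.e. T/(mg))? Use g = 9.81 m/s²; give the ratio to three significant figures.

At the bottom, T − mg = mv²/r, so T = m(v²/r + g) and T/(mg) = v²/(rg) + 1 = (7.61)²/(1.31 × 9.81) + 1 = 4.506 + 1 = 5.506.

5.51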